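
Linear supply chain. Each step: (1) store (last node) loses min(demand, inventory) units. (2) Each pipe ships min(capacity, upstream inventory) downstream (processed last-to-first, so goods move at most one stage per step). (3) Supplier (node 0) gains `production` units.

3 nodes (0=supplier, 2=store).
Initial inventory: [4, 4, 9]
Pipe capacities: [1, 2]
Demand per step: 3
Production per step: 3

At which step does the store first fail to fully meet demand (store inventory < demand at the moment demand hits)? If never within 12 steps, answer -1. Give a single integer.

Step 1: demand=3,sold=3 ship[1->2]=2 ship[0->1]=1 prod=3 -> [6 3 8]
Step 2: demand=3,sold=3 ship[1->2]=2 ship[0->1]=1 prod=3 -> [8 2 7]
Step 3: demand=3,sold=3 ship[1->2]=2 ship[0->1]=1 prod=3 -> [10 1 6]
Step 4: demand=3,sold=3 ship[1->2]=1 ship[0->1]=1 prod=3 -> [12 1 4]
Step 5: demand=3,sold=3 ship[1->2]=1 ship[0->1]=1 prod=3 -> [14 1 2]
Step 6: demand=3,sold=2 ship[1->2]=1 ship[0->1]=1 prod=3 -> [16 1 1]
Step 7: demand=3,sold=1 ship[1->2]=1 ship[0->1]=1 prod=3 -> [18 1 1]
Step 8: demand=3,sold=1 ship[1->2]=1 ship[0->1]=1 prod=3 -> [20 1 1]
Step 9: demand=3,sold=1 ship[1->2]=1 ship[0->1]=1 prod=3 -> [22 1 1]
Step 10: demand=3,sold=1 ship[1->2]=1 ship[0->1]=1 prod=3 -> [24 1 1]
Step 11: demand=3,sold=1 ship[1->2]=1 ship[0->1]=1 prod=3 -> [26 1 1]
Step 12: demand=3,sold=1 ship[1->2]=1 ship[0->1]=1 prod=3 -> [28 1 1]
First stockout at step 6

6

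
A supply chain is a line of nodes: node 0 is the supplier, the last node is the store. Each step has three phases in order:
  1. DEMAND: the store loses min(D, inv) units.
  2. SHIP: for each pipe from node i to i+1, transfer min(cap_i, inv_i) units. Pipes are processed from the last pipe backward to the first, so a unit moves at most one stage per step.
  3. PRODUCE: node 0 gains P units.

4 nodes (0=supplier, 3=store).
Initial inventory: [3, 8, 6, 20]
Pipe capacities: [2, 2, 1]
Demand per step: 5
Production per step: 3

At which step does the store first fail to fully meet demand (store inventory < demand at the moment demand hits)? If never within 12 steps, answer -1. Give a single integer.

Step 1: demand=5,sold=5 ship[2->3]=1 ship[1->2]=2 ship[0->1]=2 prod=3 -> [4 8 7 16]
Step 2: demand=5,sold=5 ship[2->3]=1 ship[1->2]=2 ship[0->1]=2 prod=3 -> [5 8 8 12]
Step 3: demand=5,sold=5 ship[2->3]=1 ship[1->2]=2 ship[0->1]=2 prod=3 -> [6 8 9 8]
Step 4: demand=5,sold=5 ship[2->3]=1 ship[1->2]=2 ship[0->1]=2 prod=3 -> [7 8 10 4]
Step 5: demand=5,sold=4 ship[2->3]=1 ship[1->2]=2 ship[0->1]=2 prod=3 -> [8 8 11 1]
Step 6: demand=5,sold=1 ship[2->3]=1 ship[1->2]=2 ship[0->1]=2 prod=3 -> [9 8 12 1]
Step 7: demand=5,sold=1 ship[2->3]=1 ship[1->2]=2 ship[0->1]=2 prod=3 -> [10 8 13 1]
Step 8: demand=5,sold=1 ship[2->3]=1 ship[1->2]=2 ship[0->1]=2 prod=3 -> [11 8 14 1]
Step 9: demand=5,sold=1 ship[2->3]=1 ship[1->2]=2 ship[0->1]=2 prod=3 -> [12 8 15 1]
Step 10: demand=5,sold=1 ship[2->3]=1 ship[1->2]=2 ship[0->1]=2 prod=3 -> [13 8 16 1]
Step 11: demand=5,sold=1 ship[2->3]=1 ship[1->2]=2 ship[0->1]=2 prod=3 -> [14 8 17 1]
Step 12: demand=5,sold=1 ship[2->3]=1 ship[1->2]=2 ship[0->1]=2 prod=3 -> [15 8 18 1]
First stockout at step 5

5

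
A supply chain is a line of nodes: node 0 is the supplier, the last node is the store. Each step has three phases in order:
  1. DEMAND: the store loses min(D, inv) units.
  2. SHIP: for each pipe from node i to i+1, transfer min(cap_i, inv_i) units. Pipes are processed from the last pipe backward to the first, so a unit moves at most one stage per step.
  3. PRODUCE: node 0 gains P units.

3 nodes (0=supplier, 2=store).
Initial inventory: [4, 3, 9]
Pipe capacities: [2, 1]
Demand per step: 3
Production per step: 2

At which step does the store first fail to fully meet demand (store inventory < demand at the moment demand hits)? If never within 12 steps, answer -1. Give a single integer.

Step 1: demand=3,sold=3 ship[1->2]=1 ship[0->1]=2 prod=2 -> [4 4 7]
Step 2: demand=3,sold=3 ship[1->2]=1 ship[0->1]=2 prod=2 -> [4 5 5]
Step 3: demand=3,sold=3 ship[1->2]=1 ship[0->1]=2 prod=2 -> [4 6 3]
Step 4: demand=3,sold=3 ship[1->2]=1 ship[0->1]=2 prod=2 -> [4 7 1]
Step 5: demand=3,sold=1 ship[1->2]=1 ship[0->1]=2 prod=2 -> [4 8 1]
Step 6: demand=3,sold=1 ship[1->2]=1 ship[0->1]=2 prod=2 -> [4 9 1]
Step 7: demand=3,sold=1 ship[1->2]=1 ship[0->1]=2 prod=2 -> [4 10 1]
Step 8: demand=3,sold=1 ship[1->2]=1 ship[0->1]=2 prod=2 -> [4 11 1]
Step 9: demand=3,sold=1 ship[1->2]=1 ship[0->1]=2 prod=2 -> [4 12 1]
Step 10: demand=3,sold=1 ship[1->2]=1 ship[0->1]=2 prod=2 -> [4 13 1]
Step 11: demand=3,sold=1 ship[1->2]=1 ship[0->1]=2 prod=2 -> [4 14 1]
Step 12: demand=3,sold=1 ship[1->2]=1 ship[0->1]=2 prod=2 -> [4 15 1]
First stockout at step 5

5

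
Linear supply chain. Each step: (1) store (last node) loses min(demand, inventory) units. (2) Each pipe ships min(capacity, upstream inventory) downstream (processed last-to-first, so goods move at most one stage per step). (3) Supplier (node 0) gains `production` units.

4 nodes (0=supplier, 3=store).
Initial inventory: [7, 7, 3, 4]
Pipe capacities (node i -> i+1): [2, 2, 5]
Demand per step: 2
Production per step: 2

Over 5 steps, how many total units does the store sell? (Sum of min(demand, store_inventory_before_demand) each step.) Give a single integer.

Step 1: sold=2 (running total=2) -> [7 7 2 5]
Step 2: sold=2 (running total=4) -> [7 7 2 5]
Step 3: sold=2 (running total=6) -> [7 7 2 5]
Step 4: sold=2 (running total=8) -> [7 7 2 5]
Step 5: sold=2 (running total=10) -> [7 7 2 5]

Answer: 10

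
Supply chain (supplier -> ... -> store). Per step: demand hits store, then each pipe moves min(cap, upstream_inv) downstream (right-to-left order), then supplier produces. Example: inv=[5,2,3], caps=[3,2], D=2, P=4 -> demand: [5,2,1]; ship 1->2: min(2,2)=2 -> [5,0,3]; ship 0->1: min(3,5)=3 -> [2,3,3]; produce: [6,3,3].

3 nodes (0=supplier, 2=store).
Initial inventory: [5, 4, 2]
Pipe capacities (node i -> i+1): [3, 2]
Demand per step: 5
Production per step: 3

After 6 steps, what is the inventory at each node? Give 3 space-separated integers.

Step 1: demand=5,sold=2 ship[1->2]=2 ship[0->1]=3 prod=3 -> inv=[5 5 2]
Step 2: demand=5,sold=2 ship[1->2]=2 ship[0->1]=3 prod=3 -> inv=[5 6 2]
Step 3: demand=5,sold=2 ship[1->2]=2 ship[0->1]=3 prod=3 -> inv=[5 7 2]
Step 4: demand=5,sold=2 ship[1->2]=2 ship[0->1]=3 prod=3 -> inv=[5 8 2]
Step 5: demand=5,sold=2 ship[1->2]=2 ship[0->1]=3 prod=3 -> inv=[5 9 2]
Step 6: demand=5,sold=2 ship[1->2]=2 ship[0->1]=3 prod=3 -> inv=[5 10 2]

5 10 2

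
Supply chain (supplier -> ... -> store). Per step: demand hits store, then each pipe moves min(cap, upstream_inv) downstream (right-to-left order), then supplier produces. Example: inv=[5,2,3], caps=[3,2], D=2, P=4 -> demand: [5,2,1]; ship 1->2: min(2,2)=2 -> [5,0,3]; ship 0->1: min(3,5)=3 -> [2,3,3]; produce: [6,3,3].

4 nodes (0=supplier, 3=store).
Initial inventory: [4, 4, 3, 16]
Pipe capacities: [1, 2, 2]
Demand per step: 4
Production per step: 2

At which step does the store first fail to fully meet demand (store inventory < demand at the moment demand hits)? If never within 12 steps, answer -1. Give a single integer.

Step 1: demand=4,sold=4 ship[2->3]=2 ship[1->2]=2 ship[0->1]=1 prod=2 -> [5 3 3 14]
Step 2: demand=4,sold=4 ship[2->3]=2 ship[1->2]=2 ship[0->1]=1 prod=2 -> [6 2 3 12]
Step 3: demand=4,sold=4 ship[2->3]=2 ship[1->2]=2 ship[0->1]=1 prod=2 -> [7 1 3 10]
Step 4: demand=4,sold=4 ship[2->3]=2 ship[1->2]=1 ship[0->1]=1 prod=2 -> [8 1 2 8]
Step 5: demand=4,sold=4 ship[2->3]=2 ship[1->2]=1 ship[0->1]=1 prod=2 -> [9 1 1 6]
Step 6: demand=4,sold=4 ship[2->3]=1 ship[1->2]=1 ship[0->1]=1 prod=2 -> [10 1 1 3]
Step 7: demand=4,sold=3 ship[2->3]=1 ship[1->2]=1 ship[0->1]=1 prod=2 -> [11 1 1 1]
Step 8: demand=4,sold=1 ship[2->3]=1 ship[1->2]=1 ship[0->1]=1 prod=2 -> [12 1 1 1]
Step 9: demand=4,sold=1 ship[2->3]=1 ship[1->2]=1 ship[0->1]=1 prod=2 -> [13 1 1 1]
Step 10: demand=4,sold=1 ship[2->3]=1 ship[1->2]=1 ship[0->1]=1 prod=2 -> [14 1 1 1]
Step 11: demand=4,sold=1 ship[2->3]=1 ship[1->2]=1 ship[0->1]=1 prod=2 -> [15 1 1 1]
Step 12: demand=4,sold=1 ship[2->3]=1 ship[1->2]=1 ship[0->1]=1 prod=2 -> [16 1 1 1]
First stockout at step 7

7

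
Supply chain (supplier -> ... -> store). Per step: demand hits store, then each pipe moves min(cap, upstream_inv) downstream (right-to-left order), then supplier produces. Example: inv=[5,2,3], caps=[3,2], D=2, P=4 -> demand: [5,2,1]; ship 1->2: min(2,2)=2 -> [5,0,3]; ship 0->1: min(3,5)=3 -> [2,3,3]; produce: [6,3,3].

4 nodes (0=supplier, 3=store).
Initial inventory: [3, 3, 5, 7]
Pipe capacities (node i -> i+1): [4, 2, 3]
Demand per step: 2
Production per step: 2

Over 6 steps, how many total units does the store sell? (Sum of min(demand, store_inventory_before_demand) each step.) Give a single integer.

Step 1: sold=2 (running total=2) -> [2 4 4 8]
Step 2: sold=2 (running total=4) -> [2 4 3 9]
Step 3: sold=2 (running total=6) -> [2 4 2 10]
Step 4: sold=2 (running total=8) -> [2 4 2 10]
Step 5: sold=2 (running total=10) -> [2 4 2 10]
Step 6: sold=2 (running total=12) -> [2 4 2 10]

Answer: 12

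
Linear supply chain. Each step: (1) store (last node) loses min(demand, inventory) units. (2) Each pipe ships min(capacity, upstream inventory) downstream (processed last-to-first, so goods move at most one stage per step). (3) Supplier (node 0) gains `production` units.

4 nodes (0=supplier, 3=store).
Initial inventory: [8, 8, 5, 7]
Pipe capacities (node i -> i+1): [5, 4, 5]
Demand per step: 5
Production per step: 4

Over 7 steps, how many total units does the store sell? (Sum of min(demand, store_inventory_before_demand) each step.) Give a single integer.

Answer: 32

Derivation:
Step 1: sold=5 (running total=5) -> [7 9 4 7]
Step 2: sold=5 (running total=10) -> [6 10 4 6]
Step 3: sold=5 (running total=15) -> [5 11 4 5]
Step 4: sold=5 (running total=20) -> [4 12 4 4]
Step 5: sold=4 (running total=24) -> [4 12 4 4]
Step 6: sold=4 (running total=28) -> [4 12 4 4]
Step 7: sold=4 (running total=32) -> [4 12 4 4]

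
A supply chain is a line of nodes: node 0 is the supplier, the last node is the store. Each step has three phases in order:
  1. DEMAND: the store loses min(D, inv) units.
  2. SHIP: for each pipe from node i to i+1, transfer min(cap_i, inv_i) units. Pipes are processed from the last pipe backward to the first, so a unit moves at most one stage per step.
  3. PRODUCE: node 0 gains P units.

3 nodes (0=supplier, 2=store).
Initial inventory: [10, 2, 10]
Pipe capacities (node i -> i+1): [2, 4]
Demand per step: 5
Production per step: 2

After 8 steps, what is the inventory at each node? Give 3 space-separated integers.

Step 1: demand=5,sold=5 ship[1->2]=2 ship[0->1]=2 prod=2 -> inv=[10 2 7]
Step 2: demand=5,sold=5 ship[1->2]=2 ship[0->1]=2 prod=2 -> inv=[10 2 4]
Step 3: demand=5,sold=4 ship[1->2]=2 ship[0->1]=2 prod=2 -> inv=[10 2 2]
Step 4: demand=5,sold=2 ship[1->2]=2 ship[0->1]=2 prod=2 -> inv=[10 2 2]
Step 5: demand=5,sold=2 ship[1->2]=2 ship[0->1]=2 prod=2 -> inv=[10 2 2]
Step 6: demand=5,sold=2 ship[1->2]=2 ship[0->1]=2 prod=2 -> inv=[10 2 2]
Step 7: demand=5,sold=2 ship[1->2]=2 ship[0->1]=2 prod=2 -> inv=[10 2 2]
Step 8: demand=5,sold=2 ship[1->2]=2 ship[0->1]=2 prod=2 -> inv=[10 2 2]

10 2 2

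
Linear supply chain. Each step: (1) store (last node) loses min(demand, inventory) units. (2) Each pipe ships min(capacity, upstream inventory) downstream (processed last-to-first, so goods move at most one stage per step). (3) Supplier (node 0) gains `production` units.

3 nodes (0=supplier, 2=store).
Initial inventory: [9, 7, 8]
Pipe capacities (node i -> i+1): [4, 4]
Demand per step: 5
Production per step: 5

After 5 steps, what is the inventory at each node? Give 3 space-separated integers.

Step 1: demand=5,sold=5 ship[1->2]=4 ship[0->1]=4 prod=5 -> inv=[10 7 7]
Step 2: demand=5,sold=5 ship[1->2]=4 ship[0->1]=4 prod=5 -> inv=[11 7 6]
Step 3: demand=5,sold=5 ship[1->2]=4 ship[0->1]=4 prod=5 -> inv=[12 7 5]
Step 4: demand=5,sold=5 ship[1->2]=4 ship[0->1]=4 prod=5 -> inv=[13 7 4]
Step 5: demand=5,sold=4 ship[1->2]=4 ship[0->1]=4 prod=5 -> inv=[14 7 4]

14 7 4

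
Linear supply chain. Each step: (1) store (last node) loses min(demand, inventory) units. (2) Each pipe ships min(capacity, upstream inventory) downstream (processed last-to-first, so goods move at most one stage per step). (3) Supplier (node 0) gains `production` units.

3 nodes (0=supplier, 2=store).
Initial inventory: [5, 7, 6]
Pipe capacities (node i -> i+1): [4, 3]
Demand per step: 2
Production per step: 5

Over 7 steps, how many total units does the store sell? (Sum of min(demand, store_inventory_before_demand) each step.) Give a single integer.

Step 1: sold=2 (running total=2) -> [6 8 7]
Step 2: sold=2 (running total=4) -> [7 9 8]
Step 3: sold=2 (running total=6) -> [8 10 9]
Step 4: sold=2 (running total=8) -> [9 11 10]
Step 5: sold=2 (running total=10) -> [10 12 11]
Step 6: sold=2 (running total=12) -> [11 13 12]
Step 7: sold=2 (running total=14) -> [12 14 13]

Answer: 14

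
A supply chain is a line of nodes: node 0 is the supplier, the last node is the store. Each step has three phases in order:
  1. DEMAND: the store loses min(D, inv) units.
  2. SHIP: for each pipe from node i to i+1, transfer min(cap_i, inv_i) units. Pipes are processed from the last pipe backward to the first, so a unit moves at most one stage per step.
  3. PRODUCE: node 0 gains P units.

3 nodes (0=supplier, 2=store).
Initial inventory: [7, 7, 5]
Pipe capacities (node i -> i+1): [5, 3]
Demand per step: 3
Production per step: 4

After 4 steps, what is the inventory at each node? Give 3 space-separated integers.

Step 1: demand=3,sold=3 ship[1->2]=3 ship[0->1]=5 prod=4 -> inv=[6 9 5]
Step 2: demand=3,sold=3 ship[1->2]=3 ship[0->1]=5 prod=4 -> inv=[5 11 5]
Step 3: demand=3,sold=3 ship[1->2]=3 ship[0->1]=5 prod=4 -> inv=[4 13 5]
Step 4: demand=3,sold=3 ship[1->2]=3 ship[0->1]=4 prod=4 -> inv=[4 14 5]

4 14 5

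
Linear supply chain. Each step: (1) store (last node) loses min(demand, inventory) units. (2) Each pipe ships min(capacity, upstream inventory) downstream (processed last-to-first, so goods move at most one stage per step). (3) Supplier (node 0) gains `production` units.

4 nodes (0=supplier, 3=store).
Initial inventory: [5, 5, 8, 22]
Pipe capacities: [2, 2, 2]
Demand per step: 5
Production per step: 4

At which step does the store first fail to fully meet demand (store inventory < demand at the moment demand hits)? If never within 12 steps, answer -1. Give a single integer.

Step 1: demand=5,sold=5 ship[2->3]=2 ship[1->2]=2 ship[0->1]=2 prod=4 -> [7 5 8 19]
Step 2: demand=5,sold=5 ship[2->3]=2 ship[1->2]=2 ship[0->1]=2 prod=4 -> [9 5 8 16]
Step 3: demand=5,sold=5 ship[2->3]=2 ship[1->2]=2 ship[0->1]=2 prod=4 -> [11 5 8 13]
Step 4: demand=5,sold=5 ship[2->3]=2 ship[1->2]=2 ship[0->1]=2 prod=4 -> [13 5 8 10]
Step 5: demand=5,sold=5 ship[2->3]=2 ship[1->2]=2 ship[0->1]=2 prod=4 -> [15 5 8 7]
Step 6: demand=5,sold=5 ship[2->3]=2 ship[1->2]=2 ship[0->1]=2 prod=4 -> [17 5 8 4]
Step 7: demand=5,sold=4 ship[2->3]=2 ship[1->2]=2 ship[0->1]=2 prod=4 -> [19 5 8 2]
Step 8: demand=5,sold=2 ship[2->3]=2 ship[1->2]=2 ship[0->1]=2 prod=4 -> [21 5 8 2]
Step 9: demand=5,sold=2 ship[2->3]=2 ship[1->2]=2 ship[0->1]=2 prod=4 -> [23 5 8 2]
Step 10: demand=5,sold=2 ship[2->3]=2 ship[1->2]=2 ship[0->1]=2 prod=4 -> [25 5 8 2]
Step 11: demand=5,sold=2 ship[2->3]=2 ship[1->2]=2 ship[0->1]=2 prod=4 -> [27 5 8 2]
Step 12: demand=5,sold=2 ship[2->3]=2 ship[1->2]=2 ship[0->1]=2 prod=4 -> [29 5 8 2]
First stockout at step 7

7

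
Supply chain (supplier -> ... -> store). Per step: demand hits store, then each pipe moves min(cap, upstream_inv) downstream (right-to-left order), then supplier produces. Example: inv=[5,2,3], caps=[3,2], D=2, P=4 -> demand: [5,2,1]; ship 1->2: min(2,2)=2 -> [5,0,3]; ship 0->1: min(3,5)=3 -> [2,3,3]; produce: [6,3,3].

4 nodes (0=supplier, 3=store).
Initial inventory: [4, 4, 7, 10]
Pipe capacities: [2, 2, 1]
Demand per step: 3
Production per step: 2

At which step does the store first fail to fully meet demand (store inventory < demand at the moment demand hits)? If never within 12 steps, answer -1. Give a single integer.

Step 1: demand=3,sold=3 ship[2->3]=1 ship[1->2]=2 ship[0->1]=2 prod=2 -> [4 4 8 8]
Step 2: demand=3,sold=3 ship[2->3]=1 ship[1->2]=2 ship[0->1]=2 prod=2 -> [4 4 9 6]
Step 3: demand=3,sold=3 ship[2->3]=1 ship[1->2]=2 ship[0->1]=2 prod=2 -> [4 4 10 4]
Step 4: demand=3,sold=3 ship[2->3]=1 ship[1->2]=2 ship[0->1]=2 prod=2 -> [4 4 11 2]
Step 5: demand=3,sold=2 ship[2->3]=1 ship[1->2]=2 ship[0->1]=2 prod=2 -> [4 4 12 1]
Step 6: demand=3,sold=1 ship[2->3]=1 ship[1->2]=2 ship[0->1]=2 prod=2 -> [4 4 13 1]
Step 7: demand=3,sold=1 ship[2->3]=1 ship[1->2]=2 ship[0->1]=2 prod=2 -> [4 4 14 1]
Step 8: demand=3,sold=1 ship[2->3]=1 ship[1->2]=2 ship[0->1]=2 prod=2 -> [4 4 15 1]
Step 9: demand=3,sold=1 ship[2->3]=1 ship[1->2]=2 ship[0->1]=2 prod=2 -> [4 4 16 1]
Step 10: demand=3,sold=1 ship[2->3]=1 ship[1->2]=2 ship[0->1]=2 prod=2 -> [4 4 17 1]
Step 11: demand=3,sold=1 ship[2->3]=1 ship[1->2]=2 ship[0->1]=2 prod=2 -> [4 4 18 1]
Step 12: demand=3,sold=1 ship[2->3]=1 ship[1->2]=2 ship[0->1]=2 prod=2 -> [4 4 19 1]
First stockout at step 5

5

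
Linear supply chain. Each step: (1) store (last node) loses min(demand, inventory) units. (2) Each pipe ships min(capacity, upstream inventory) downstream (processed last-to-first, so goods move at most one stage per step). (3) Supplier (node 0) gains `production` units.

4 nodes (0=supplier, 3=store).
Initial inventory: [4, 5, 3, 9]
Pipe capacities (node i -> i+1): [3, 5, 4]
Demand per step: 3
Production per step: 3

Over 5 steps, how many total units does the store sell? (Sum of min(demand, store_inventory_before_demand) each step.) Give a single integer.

Answer: 15

Derivation:
Step 1: sold=3 (running total=3) -> [4 3 5 9]
Step 2: sold=3 (running total=6) -> [4 3 4 10]
Step 3: sold=3 (running total=9) -> [4 3 3 11]
Step 4: sold=3 (running total=12) -> [4 3 3 11]
Step 5: sold=3 (running total=15) -> [4 3 3 11]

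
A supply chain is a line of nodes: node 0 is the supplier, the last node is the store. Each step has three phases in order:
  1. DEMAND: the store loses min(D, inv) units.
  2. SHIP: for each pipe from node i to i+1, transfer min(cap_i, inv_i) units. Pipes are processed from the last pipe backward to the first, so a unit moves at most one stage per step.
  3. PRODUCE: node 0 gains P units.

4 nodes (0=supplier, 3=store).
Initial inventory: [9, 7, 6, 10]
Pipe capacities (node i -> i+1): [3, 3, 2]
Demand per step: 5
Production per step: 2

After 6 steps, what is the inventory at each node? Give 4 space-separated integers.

Step 1: demand=5,sold=5 ship[2->3]=2 ship[1->2]=3 ship[0->1]=3 prod=2 -> inv=[8 7 7 7]
Step 2: demand=5,sold=5 ship[2->3]=2 ship[1->2]=3 ship[0->1]=3 prod=2 -> inv=[7 7 8 4]
Step 3: demand=5,sold=4 ship[2->3]=2 ship[1->2]=3 ship[0->1]=3 prod=2 -> inv=[6 7 9 2]
Step 4: demand=5,sold=2 ship[2->3]=2 ship[1->2]=3 ship[0->1]=3 prod=2 -> inv=[5 7 10 2]
Step 5: demand=5,sold=2 ship[2->3]=2 ship[1->2]=3 ship[0->1]=3 prod=2 -> inv=[4 7 11 2]
Step 6: demand=5,sold=2 ship[2->3]=2 ship[1->2]=3 ship[0->1]=3 prod=2 -> inv=[3 7 12 2]

3 7 12 2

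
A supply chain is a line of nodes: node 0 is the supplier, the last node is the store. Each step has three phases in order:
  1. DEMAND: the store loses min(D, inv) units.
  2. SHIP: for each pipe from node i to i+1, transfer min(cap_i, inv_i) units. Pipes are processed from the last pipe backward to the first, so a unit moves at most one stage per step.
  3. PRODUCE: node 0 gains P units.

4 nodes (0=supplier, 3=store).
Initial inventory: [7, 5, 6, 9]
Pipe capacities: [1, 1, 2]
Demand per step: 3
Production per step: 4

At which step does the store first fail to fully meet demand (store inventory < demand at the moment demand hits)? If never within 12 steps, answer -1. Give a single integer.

Step 1: demand=3,sold=3 ship[2->3]=2 ship[1->2]=1 ship[0->1]=1 prod=4 -> [10 5 5 8]
Step 2: demand=3,sold=3 ship[2->3]=2 ship[1->2]=1 ship[0->1]=1 prod=4 -> [13 5 4 7]
Step 3: demand=3,sold=3 ship[2->3]=2 ship[1->2]=1 ship[0->1]=1 prod=4 -> [16 5 3 6]
Step 4: demand=3,sold=3 ship[2->3]=2 ship[1->2]=1 ship[0->1]=1 prod=4 -> [19 5 2 5]
Step 5: demand=3,sold=3 ship[2->3]=2 ship[1->2]=1 ship[0->1]=1 prod=4 -> [22 5 1 4]
Step 6: demand=3,sold=3 ship[2->3]=1 ship[1->2]=1 ship[0->1]=1 prod=4 -> [25 5 1 2]
Step 7: demand=3,sold=2 ship[2->3]=1 ship[1->2]=1 ship[0->1]=1 prod=4 -> [28 5 1 1]
Step 8: demand=3,sold=1 ship[2->3]=1 ship[1->2]=1 ship[0->1]=1 prod=4 -> [31 5 1 1]
Step 9: demand=3,sold=1 ship[2->3]=1 ship[1->2]=1 ship[0->1]=1 prod=4 -> [34 5 1 1]
Step 10: demand=3,sold=1 ship[2->3]=1 ship[1->2]=1 ship[0->1]=1 prod=4 -> [37 5 1 1]
Step 11: demand=3,sold=1 ship[2->3]=1 ship[1->2]=1 ship[0->1]=1 prod=4 -> [40 5 1 1]
Step 12: demand=3,sold=1 ship[2->3]=1 ship[1->2]=1 ship[0->1]=1 prod=4 -> [43 5 1 1]
First stockout at step 7

7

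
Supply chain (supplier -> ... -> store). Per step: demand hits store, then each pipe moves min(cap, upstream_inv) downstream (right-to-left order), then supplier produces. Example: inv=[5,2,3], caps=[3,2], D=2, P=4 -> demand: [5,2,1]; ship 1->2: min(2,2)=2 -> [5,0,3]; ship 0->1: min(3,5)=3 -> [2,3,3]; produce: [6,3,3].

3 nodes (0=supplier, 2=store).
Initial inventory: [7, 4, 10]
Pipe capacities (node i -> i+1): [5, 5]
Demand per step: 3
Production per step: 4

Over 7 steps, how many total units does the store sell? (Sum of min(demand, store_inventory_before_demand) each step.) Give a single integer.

Answer: 21

Derivation:
Step 1: sold=3 (running total=3) -> [6 5 11]
Step 2: sold=3 (running total=6) -> [5 5 13]
Step 3: sold=3 (running total=9) -> [4 5 15]
Step 4: sold=3 (running total=12) -> [4 4 17]
Step 5: sold=3 (running total=15) -> [4 4 18]
Step 6: sold=3 (running total=18) -> [4 4 19]
Step 7: sold=3 (running total=21) -> [4 4 20]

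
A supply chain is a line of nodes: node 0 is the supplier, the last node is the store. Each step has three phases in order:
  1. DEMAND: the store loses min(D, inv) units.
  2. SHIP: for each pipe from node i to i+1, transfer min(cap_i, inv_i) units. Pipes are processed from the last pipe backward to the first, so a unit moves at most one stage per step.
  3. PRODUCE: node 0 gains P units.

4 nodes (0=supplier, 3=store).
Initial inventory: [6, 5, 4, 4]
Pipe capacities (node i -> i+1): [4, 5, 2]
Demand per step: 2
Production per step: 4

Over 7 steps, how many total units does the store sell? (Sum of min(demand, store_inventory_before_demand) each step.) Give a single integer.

Step 1: sold=2 (running total=2) -> [6 4 7 4]
Step 2: sold=2 (running total=4) -> [6 4 9 4]
Step 3: sold=2 (running total=6) -> [6 4 11 4]
Step 4: sold=2 (running total=8) -> [6 4 13 4]
Step 5: sold=2 (running total=10) -> [6 4 15 4]
Step 6: sold=2 (running total=12) -> [6 4 17 4]
Step 7: sold=2 (running total=14) -> [6 4 19 4]

Answer: 14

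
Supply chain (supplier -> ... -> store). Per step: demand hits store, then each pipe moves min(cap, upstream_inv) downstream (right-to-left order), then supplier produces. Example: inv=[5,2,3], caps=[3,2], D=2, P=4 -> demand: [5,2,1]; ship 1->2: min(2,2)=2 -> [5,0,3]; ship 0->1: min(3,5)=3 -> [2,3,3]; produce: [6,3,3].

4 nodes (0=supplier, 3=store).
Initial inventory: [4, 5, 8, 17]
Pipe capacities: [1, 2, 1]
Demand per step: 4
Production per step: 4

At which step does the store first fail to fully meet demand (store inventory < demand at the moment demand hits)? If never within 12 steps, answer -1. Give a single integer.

Step 1: demand=4,sold=4 ship[2->3]=1 ship[1->2]=2 ship[0->1]=1 prod=4 -> [7 4 9 14]
Step 2: demand=4,sold=4 ship[2->3]=1 ship[1->2]=2 ship[0->1]=1 prod=4 -> [10 3 10 11]
Step 3: demand=4,sold=4 ship[2->3]=1 ship[1->2]=2 ship[0->1]=1 prod=4 -> [13 2 11 8]
Step 4: demand=4,sold=4 ship[2->3]=1 ship[1->2]=2 ship[0->1]=1 prod=4 -> [16 1 12 5]
Step 5: demand=4,sold=4 ship[2->3]=1 ship[1->2]=1 ship[0->1]=1 prod=4 -> [19 1 12 2]
Step 6: demand=4,sold=2 ship[2->3]=1 ship[1->2]=1 ship[0->1]=1 prod=4 -> [22 1 12 1]
Step 7: demand=4,sold=1 ship[2->3]=1 ship[1->2]=1 ship[0->1]=1 prod=4 -> [25 1 12 1]
Step 8: demand=4,sold=1 ship[2->3]=1 ship[1->2]=1 ship[0->1]=1 prod=4 -> [28 1 12 1]
Step 9: demand=4,sold=1 ship[2->3]=1 ship[1->2]=1 ship[0->1]=1 prod=4 -> [31 1 12 1]
Step 10: demand=4,sold=1 ship[2->3]=1 ship[1->2]=1 ship[0->1]=1 prod=4 -> [34 1 12 1]
Step 11: demand=4,sold=1 ship[2->3]=1 ship[1->2]=1 ship[0->1]=1 prod=4 -> [37 1 12 1]
Step 12: demand=4,sold=1 ship[2->3]=1 ship[1->2]=1 ship[0->1]=1 prod=4 -> [40 1 12 1]
First stockout at step 6

6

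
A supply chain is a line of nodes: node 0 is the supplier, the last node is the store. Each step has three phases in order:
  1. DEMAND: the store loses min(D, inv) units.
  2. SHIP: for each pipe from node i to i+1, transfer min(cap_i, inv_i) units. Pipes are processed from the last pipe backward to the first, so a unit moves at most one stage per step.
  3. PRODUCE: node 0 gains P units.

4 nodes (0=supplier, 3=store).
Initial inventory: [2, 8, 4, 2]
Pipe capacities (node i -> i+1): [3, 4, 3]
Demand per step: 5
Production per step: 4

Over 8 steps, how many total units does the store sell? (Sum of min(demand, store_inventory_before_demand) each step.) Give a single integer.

Answer: 23

Derivation:
Step 1: sold=2 (running total=2) -> [4 6 5 3]
Step 2: sold=3 (running total=5) -> [5 5 6 3]
Step 3: sold=3 (running total=8) -> [6 4 7 3]
Step 4: sold=3 (running total=11) -> [7 3 8 3]
Step 5: sold=3 (running total=14) -> [8 3 8 3]
Step 6: sold=3 (running total=17) -> [9 3 8 3]
Step 7: sold=3 (running total=20) -> [10 3 8 3]
Step 8: sold=3 (running total=23) -> [11 3 8 3]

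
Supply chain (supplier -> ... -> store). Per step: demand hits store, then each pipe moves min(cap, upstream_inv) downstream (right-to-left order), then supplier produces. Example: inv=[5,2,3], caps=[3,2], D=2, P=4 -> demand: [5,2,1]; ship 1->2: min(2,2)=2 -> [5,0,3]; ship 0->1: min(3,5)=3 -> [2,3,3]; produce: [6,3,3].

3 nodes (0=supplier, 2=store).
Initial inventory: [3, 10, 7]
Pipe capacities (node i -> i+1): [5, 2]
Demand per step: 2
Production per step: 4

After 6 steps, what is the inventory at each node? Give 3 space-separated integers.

Step 1: demand=2,sold=2 ship[1->2]=2 ship[0->1]=3 prod=4 -> inv=[4 11 7]
Step 2: demand=2,sold=2 ship[1->2]=2 ship[0->1]=4 prod=4 -> inv=[4 13 7]
Step 3: demand=2,sold=2 ship[1->2]=2 ship[0->1]=4 prod=4 -> inv=[4 15 7]
Step 4: demand=2,sold=2 ship[1->2]=2 ship[0->1]=4 prod=4 -> inv=[4 17 7]
Step 5: demand=2,sold=2 ship[1->2]=2 ship[0->1]=4 prod=4 -> inv=[4 19 7]
Step 6: demand=2,sold=2 ship[1->2]=2 ship[0->1]=4 prod=4 -> inv=[4 21 7]

4 21 7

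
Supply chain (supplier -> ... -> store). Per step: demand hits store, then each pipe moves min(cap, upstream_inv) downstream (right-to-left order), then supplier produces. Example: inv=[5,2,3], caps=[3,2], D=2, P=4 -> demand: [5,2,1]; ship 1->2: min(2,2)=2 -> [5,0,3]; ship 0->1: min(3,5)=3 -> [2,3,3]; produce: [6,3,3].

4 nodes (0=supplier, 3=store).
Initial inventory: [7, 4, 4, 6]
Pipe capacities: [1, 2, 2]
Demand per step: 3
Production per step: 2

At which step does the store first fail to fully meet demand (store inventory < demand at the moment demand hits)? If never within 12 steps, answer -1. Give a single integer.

Step 1: demand=3,sold=3 ship[2->3]=2 ship[1->2]=2 ship[0->1]=1 prod=2 -> [8 3 4 5]
Step 2: demand=3,sold=3 ship[2->3]=2 ship[1->2]=2 ship[0->1]=1 prod=2 -> [9 2 4 4]
Step 3: demand=3,sold=3 ship[2->3]=2 ship[1->2]=2 ship[0->1]=1 prod=2 -> [10 1 4 3]
Step 4: demand=3,sold=3 ship[2->3]=2 ship[1->2]=1 ship[0->1]=1 prod=2 -> [11 1 3 2]
Step 5: demand=3,sold=2 ship[2->3]=2 ship[1->2]=1 ship[0->1]=1 prod=2 -> [12 1 2 2]
Step 6: demand=3,sold=2 ship[2->3]=2 ship[1->2]=1 ship[0->1]=1 prod=2 -> [13 1 1 2]
Step 7: demand=3,sold=2 ship[2->3]=1 ship[1->2]=1 ship[0->1]=1 prod=2 -> [14 1 1 1]
Step 8: demand=3,sold=1 ship[2->3]=1 ship[1->2]=1 ship[0->1]=1 prod=2 -> [15 1 1 1]
Step 9: demand=3,sold=1 ship[2->3]=1 ship[1->2]=1 ship[0->1]=1 prod=2 -> [16 1 1 1]
Step 10: demand=3,sold=1 ship[2->3]=1 ship[1->2]=1 ship[0->1]=1 prod=2 -> [17 1 1 1]
Step 11: demand=3,sold=1 ship[2->3]=1 ship[1->2]=1 ship[0->1]=1 prod=2 -> [18 1 1 1]
Step 12: demand=3,sold=1 ship[2->3]=1 ship[1->2]=1 ship[0->1]=1 prod=2 -> [19 1 1 1]
First stockout at step 5

5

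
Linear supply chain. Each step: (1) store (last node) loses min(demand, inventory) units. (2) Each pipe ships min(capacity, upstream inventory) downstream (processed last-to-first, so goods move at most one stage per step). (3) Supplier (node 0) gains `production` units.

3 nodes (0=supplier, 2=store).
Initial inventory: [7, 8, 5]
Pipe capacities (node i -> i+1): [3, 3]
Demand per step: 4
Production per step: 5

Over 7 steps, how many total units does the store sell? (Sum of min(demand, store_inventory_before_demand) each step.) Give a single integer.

Answer: 23

Derivation:
Step 1: sold=4 (running total=4) -> [9 8 4]
Step 2: sold=4 (running total=8) -> [11 8 3]
Step 3: sold=3 (running total=11) -> [13 8 3]
Step 4: sold=3 (running total=14) -> [15 8 3]
Step 5: sold=3 (running total=17) -> [17 8 3]
Step 6: sold=3 (running total=20) -> [19 8 3]
Step 7: sold=3 (running total=23) -> [21 8 3]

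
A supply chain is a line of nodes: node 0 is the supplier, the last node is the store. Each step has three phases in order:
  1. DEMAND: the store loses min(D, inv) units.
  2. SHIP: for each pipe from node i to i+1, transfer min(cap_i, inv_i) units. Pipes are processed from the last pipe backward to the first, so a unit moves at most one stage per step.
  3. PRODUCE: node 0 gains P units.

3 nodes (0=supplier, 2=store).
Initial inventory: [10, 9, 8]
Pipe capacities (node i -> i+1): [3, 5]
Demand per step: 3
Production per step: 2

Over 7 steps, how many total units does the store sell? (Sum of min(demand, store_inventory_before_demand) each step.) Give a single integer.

Step 1: sold=3 (running total=3) -> [9 7 10]
Step 2: sold=3 (running total=6) -> [8 5 12]
Step 3: sold=3 (running total=9) -> [7 3 14]
Step 4: sold=3 (running total=12) -> [6 3 14]
Step 5: sold=3 (running total=15) -> [5 3 14]
Step 6: sold=3 (running total=18) -> [4 3 14]
Step 7: sold=3 (running total=21) -> [3 3 14]

Answer: 21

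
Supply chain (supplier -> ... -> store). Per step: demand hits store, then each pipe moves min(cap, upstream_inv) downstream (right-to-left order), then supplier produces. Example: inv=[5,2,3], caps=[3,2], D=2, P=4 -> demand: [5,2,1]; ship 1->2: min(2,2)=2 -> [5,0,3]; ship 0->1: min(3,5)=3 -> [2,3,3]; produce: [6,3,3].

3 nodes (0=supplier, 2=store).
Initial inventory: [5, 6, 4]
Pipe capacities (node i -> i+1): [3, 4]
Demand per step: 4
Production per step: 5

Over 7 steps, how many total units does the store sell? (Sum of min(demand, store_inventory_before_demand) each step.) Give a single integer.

Step 1: sold=4 (running total=4) -> [7 5 4]
Step 2: sold=4 (running total=8) -> [9 4 4]
Step 3: sold=4 (running total=12) -> [11 3 4]
Step 4: sold=4 (running total=16) -> [13 3 3]
Step 5: sold=3 (running total=19) -> [15 3 3]
Step 6: sold=3 (running total=22) -> [17 3 3]
Step 7: sold=3 (running total=25) -> [19 3 3]

Answer: 25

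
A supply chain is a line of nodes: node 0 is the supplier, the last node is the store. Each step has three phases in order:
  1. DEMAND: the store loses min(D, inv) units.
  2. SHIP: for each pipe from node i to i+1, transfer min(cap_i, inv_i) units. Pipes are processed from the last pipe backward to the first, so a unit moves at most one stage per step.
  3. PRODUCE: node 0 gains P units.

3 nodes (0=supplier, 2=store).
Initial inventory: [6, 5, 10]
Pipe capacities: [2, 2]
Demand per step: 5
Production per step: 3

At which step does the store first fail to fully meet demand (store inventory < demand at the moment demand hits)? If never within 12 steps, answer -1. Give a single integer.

Step 1: demand=5,sold=5 ship[1->2]=2 ship[0->1]=2 prod=3 -> [7 5 7]
Step 2: demand=5,sold=5 ship[1->2]=2 ship[0->1]=2 prod=3 -> [8 5 4]
Step 3: demand=5,sold=4 ship[1->2]=2 ship[0->1]=2 prod=3 -> [9 5 2]
Step 4: demand=5,sold=2 ship[1->2]=2 ship[0->1]=2 prod=3 -> [10 5 2]
Step 5: demand=5,sold=2 ship[1->2]=2 ship[0->1]=2 prod=3 -> [11 5 2]
Step 6: demand=5,sold=2 ship[1->2]=2 ship[0->1]=2 prod=3 -> [12 5 2]
Step 7: demand=5,sold=2 ship[1->2]=2 ship[0->1]=2 prod=3 -> [13 5 2]
Step 8: demand=5,sold=2 ship[1->2]=2 ship[0->1]=2 prod=3 -> [14 5 2]
Step 9: demand=5,sold=2 ship[1->2]=2 ship[0->1]=2 prod=3 -> [15 5 2]
Step 10: demand=5,sold=2 ship[1->2]=2 ship[0->1]=2 prod=3 -> [16 5 2]
Step 11: demand=5,sold=2 ship[1->2]=2 ship[0->1]=2 prod=3 -> [17 5 2]
Step 12: demand=5,sold=2 ship[1->2]=2 ship[0->1]=2 prod=3 -> [18 5 2]
First stockout at step 3

3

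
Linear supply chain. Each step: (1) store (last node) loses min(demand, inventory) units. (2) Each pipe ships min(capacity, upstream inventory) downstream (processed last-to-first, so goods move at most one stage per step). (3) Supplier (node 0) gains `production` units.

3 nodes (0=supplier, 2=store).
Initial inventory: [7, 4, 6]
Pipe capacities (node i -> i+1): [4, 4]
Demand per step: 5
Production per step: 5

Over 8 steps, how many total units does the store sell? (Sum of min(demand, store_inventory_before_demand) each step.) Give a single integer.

Step 1: sold=5 (running total=5) -> [8 4 5]
Step 2: sold=5 (running total=10) -> [9 4 4]
Step 3: sold=4 (running total=14) -> [10 4 4]
Step 4: sold=4 (running total=18) -> [11 4 4]
Step 5: sold=4 (running total=22) -> [12 4 4]
Step 6: sold=4 (running total=26) -> [13 4 4]
Step 7: sold=4 (running total=30) -> [14 4 4]
Step 8: sold=4 (running total=34) -> [15 4 4]

Answer: 34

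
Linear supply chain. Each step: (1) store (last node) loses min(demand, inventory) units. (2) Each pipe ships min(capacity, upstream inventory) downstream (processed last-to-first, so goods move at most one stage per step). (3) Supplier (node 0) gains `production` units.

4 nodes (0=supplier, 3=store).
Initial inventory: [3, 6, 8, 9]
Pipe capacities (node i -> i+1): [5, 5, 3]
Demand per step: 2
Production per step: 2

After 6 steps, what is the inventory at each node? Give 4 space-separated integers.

Step 1: demand=2,sold=2 ship[2->3]=3 ship[1->2]=5 ship[0->1]=3 prod=2 -> inv=[2 4 10 10]
Step 2: demand=2,sold=2 ship[2->3]=3 ship[1->2]=4 ship[0->1]=2 prod=2 -> inv=[2 2 11 11]
Step 3: demand=2,sold=2 ship[2->3]=3 ship[1->2]=2 ship[0->1]=2 prod=2 -> inv=[2 2 10 12]
Step 4: demand=2,sold=2 ship[2->3]=3 ship[1->2]=2 ship[0->1]=2 prod=2 -> inv=[2 2 9 13]
Step 5: demand=2,sold=2 ship[2->3]=3 ship[1->2]=2 ship[0->1]=2 prod=2 -> inv=[2 2 8 14]
Step 6: demand=2,sold=2 ship[2->3]=3 ship[1->2]=2 ship[0->1]=2 prod=2 -> inv=[2 2 7 15]

2 2 7 15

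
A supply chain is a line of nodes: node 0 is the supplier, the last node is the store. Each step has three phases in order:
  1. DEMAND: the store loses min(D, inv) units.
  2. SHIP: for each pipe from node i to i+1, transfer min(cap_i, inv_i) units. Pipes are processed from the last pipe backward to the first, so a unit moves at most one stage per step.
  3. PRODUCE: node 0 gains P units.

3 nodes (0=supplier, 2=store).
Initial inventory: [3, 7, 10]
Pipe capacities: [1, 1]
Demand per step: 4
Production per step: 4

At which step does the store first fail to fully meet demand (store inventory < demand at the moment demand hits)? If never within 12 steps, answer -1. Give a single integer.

Step 1: demand=4,sold=4 ship[1->2]=1 ship[0->1]=1 prod=4 -> [6 7 7]
Step 2: demand=4,sold=4 ship[1->2]=1 ship[0->1]=1 prod=4 -> [9 7 4]
Step 3: demand=4,sold=4 ship[1->2]=1 ship[0->1]=1 prod=4 -> [12 7 1]
Step 4: demand=4,sold=1 ship[1->2]=1 ship[0->1]=1 prod=4 -> [15 7 1]
Step 5: demand=4,sold=1 ship[1->2]=1 ship[0->1]=1 prod=4 -> [18 7 1]
Step 6: demand=4,sold=1 ship[1->2]=1 ship[0->1]=1 prod=4 -> [21 7 1]
Step 7: demand=4,sold=1 ship[1->2]=1 ship[0->1]=1 prod=4 -> [24 7 1]
Step 8: demand=4,sold=1 ship[1->2]=1 ship[0->1]=1 prod=4 -> [27 7 1]
Step 9: demand=4,sold=1 ship[1->2]=1 ship[0->1]=1 prod=4 -> [30 7 1]
Step 10: demand=4,sold=1 ship[1->2]=1 ship[0->1]=1 prod=4 -> [33 7 1]
Step 11: demand=4,sold=1 ship[1->2]=1 ship[0->1]=1 prod=4 -> [36 7 1]
Step 12: demand=4,sold=1 ship[1->2]=1 ship[0->1]=1 prod=4 -> [39 7 1]
First stockout at step 4

4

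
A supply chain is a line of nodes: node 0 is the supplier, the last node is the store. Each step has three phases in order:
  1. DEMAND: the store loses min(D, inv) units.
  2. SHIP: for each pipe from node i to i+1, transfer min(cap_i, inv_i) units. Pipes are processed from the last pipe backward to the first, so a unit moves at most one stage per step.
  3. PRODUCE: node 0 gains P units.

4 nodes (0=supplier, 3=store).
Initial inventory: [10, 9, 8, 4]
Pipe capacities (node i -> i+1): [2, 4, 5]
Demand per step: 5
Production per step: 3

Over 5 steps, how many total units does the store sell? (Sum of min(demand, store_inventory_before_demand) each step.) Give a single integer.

Step 1: sold=4 (running total=4) -> [11 7 7 5]
Step 2: sold=5 (running total=9) -> [12 5 6 5]
Step 3: sold=5 (running total=14) -> [13 3 5 5]
Step 4: sold=5 (running total=19) -> [14 2 3 5]
Step 5: sold=5 (running total=24) -> [15 2 2 3]

Answer: 24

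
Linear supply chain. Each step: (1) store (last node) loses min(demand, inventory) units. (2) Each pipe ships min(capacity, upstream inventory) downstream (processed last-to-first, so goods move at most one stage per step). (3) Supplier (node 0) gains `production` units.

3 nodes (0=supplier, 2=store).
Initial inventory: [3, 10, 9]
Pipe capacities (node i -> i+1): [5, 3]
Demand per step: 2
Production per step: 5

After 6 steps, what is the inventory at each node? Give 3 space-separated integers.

Step 1: demand=2,sold=2 ship[1->2]=3 ship[0->1]=3 prod=5 -> inv=[5 10 10]
Step 2: demand=2,sold=2 ship[1->2]=3 ship[0->1]=5 prod=5 -> inv=[5 12 11]
Step 3: demand=2,sold=2 ship[1->2]=3 ship[0->1]=5 prod=5 -> inv=[5 14 12]
Step 4: demand=2,sold=2 ship[1->2]=3 ship[0->1]=5 prod=5 -> inv=[5 16 13]
Step 5: demand=2,sold=2 ship[1->2]=3 ship[0->1]=5 prod=5 -> inv=[5 18 14]
Step 6: demand=2,sold=2 ship[1->2]=3 ship[0->1]=5 prod=5 -> inv=[5 20 15]

5 20 15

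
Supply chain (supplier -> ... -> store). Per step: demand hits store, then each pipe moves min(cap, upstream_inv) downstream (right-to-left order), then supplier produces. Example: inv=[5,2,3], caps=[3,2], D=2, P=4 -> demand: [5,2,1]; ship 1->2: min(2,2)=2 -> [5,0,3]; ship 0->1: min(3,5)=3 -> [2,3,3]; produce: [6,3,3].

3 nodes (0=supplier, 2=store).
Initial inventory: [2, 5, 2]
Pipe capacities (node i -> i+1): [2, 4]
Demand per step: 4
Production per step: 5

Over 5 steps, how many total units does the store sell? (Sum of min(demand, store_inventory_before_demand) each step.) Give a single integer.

Step 1: sold=2 (running total=2) -> [5 3 4]
Step 2: sold=4 (running total=6) -> [8 2 3]
Step 3: sold=3 (running total=9) -> [11 2 2]
Step 4: sold=2 (running total=11) -> [14 2 2]
Step 5: sold=2 (running total=13) -> [17 2 2]

Answer: 13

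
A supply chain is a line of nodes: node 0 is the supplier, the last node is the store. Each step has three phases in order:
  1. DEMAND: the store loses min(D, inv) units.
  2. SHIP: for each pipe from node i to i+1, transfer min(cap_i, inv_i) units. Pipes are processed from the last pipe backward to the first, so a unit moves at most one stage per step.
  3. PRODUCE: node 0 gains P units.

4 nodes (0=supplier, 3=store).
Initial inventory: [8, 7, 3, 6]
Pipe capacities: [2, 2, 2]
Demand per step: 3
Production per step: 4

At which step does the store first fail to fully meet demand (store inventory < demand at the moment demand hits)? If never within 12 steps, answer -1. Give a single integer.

Step 1: demand=3,sold=3 ship[2->3]=2 ship[1->2]=2 ship[0->1]=2 prod=4 -> [10 7 3 5]
Step 2: demand=3,sold=3 ship[2->3]=2 ship[1->2]=2 ship[0->1]=2 prod=4 -> [12 7 3 4]
Step 3: demand=3,sold=3 ship[2->3]=2 ship[1->2]=2 ship[0->1]=2 prod=4 -> [14 7 3 3]
Step 4: demand=3,sold=3 ship[2->3]=2 ship[1->2]=2 ship[0->1]=2 prod=4 -> [16 7 3 2]
Step 5: demand=3,sold=2 ship[2->3]=2 ship[1->2]=2 ship[0->1]=2 prod=4 -> [18 7 3 2]
Step 6: demand=3,sold=2 ship[2->3]=2 ship[1->2]=2 ship[0->1]=2 prod=4 -> [20 7 3 2]
Step 7: demand=3,sold=2 ship[2->3]=2 ship[1->2]=2 ship[0->1]=2 prod=4 -> [22 7 3 2]
Step 8: demand=3,sold=2 ship[2->3]=2 ship[1->2]=2 ship[0->1]=2 prod=4 -> [24 7 3 2]
Step 9: demand=3,sold=2 ship[2->3]=2 ship[1->2]=2 ship[0->1]=2 prod=4 -> [26 7 3 2]
Step 10: demand=3,sold=2 ship[2->3]=2 ship[1->2]=2 ship[0->1]=2 prod=4 -> [28 7 3 2]
Step 11: demand=3,sold=2 ship[2->3]=2 ship[1->2]=2 ship[0->1]=2 prod=4 -> [30 7 3 2]
Step 12: demand=3,sold=2 ship[2->3]=2 ship[1->2]=2 ship[0->1]=2 prod=4 -> [32 7 3 2]
First stockout at step 5

5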